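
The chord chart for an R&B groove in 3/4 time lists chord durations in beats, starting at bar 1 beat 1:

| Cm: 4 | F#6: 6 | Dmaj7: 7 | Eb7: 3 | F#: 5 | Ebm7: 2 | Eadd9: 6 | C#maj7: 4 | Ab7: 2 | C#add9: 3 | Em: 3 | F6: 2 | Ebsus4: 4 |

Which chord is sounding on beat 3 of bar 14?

C#add9

Beat 3 of bar 14 is beat (14−1)×3 + 3 = 42 overall.
Running totals: Cm ends at 4, F#6 ends at 10, Dmaj7 ends at 17, Eb7 ends at 20, F# ends at 25, Ebm7 ends at 27, Eadd9 ends at 33, C#maj7 ends at 37, Ab7 ends at 39, C#add9 ends at 42.
Beat 42 falls within C#add9.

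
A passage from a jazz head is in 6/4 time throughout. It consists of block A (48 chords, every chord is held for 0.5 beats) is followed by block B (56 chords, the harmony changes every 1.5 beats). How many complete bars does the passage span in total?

18 bars

A: 48 × 0.5 = 24 beats = 4 bars.
B: 56 × 1.5 = 84 beats = 14 bars.
Total: 4 + 14 = 18 bars.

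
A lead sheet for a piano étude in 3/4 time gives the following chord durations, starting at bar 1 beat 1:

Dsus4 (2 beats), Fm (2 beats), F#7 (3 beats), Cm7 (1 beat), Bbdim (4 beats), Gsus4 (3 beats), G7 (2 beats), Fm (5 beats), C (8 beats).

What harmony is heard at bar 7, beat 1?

Beat 1 of bar 7 is beat (7−1)×3 + 1 = 19 overall.
Running totals: Dsus4 ends at 2, Fm ends at 4, F#7 ends at 7, Cm7 ends at 8, Bbdim ends at 12, Gsus4 ends at 15, G7 ends at 17, Fm ends at 22.
Beat 19 falls within Fm.

Fm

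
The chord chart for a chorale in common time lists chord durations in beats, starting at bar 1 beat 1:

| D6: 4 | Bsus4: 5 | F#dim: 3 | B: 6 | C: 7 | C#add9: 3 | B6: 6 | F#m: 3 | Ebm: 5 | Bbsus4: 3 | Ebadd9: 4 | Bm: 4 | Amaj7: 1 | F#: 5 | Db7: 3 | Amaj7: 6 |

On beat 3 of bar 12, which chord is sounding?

Beat 3 of bar 12 is beat (12−1)×4 + 3 = 47 overall.
Running totals: D6 ends at 4, Bsus4 ends at 9, F#dim ends at 12, B ends at 18, C ends at 25, C#add9 ends at 28, B6 ends at 34, F#m ends at 37, Ebm ends at 42, Bbsus4 ends at 45, Ebadd9 ends at 49.
Beat 47 falls within Ebadd9.

Ebadd9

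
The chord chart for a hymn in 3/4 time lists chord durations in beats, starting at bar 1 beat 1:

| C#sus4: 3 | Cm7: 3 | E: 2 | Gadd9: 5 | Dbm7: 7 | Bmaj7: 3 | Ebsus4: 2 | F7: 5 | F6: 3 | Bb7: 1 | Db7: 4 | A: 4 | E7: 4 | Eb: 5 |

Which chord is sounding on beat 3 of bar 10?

Beat 3 of bar 10 is beat (10−1)×3 + 3 = 30 overall.
Running totals: C#sus4 ends at 3, Cm7 ends at 6, E ends at 8, Gadd9 ends at 13, Dbm7 ends at 20, Bmaj7 ends at 23, Ebsus4 ends at 25, F7 ends at 30.
Beat 30 falls within F7.

F7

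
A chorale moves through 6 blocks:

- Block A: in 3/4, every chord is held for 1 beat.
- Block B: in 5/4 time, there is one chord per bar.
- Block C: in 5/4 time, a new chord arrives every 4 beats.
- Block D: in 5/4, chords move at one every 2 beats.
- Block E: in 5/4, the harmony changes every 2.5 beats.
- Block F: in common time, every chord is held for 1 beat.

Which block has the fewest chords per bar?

Block B

A: each chord is 1 beat in 3/4, so 3 per bar.
B: each chord is 5 beats in 5/4, so 1 per bar.
C: each chord is 4 beats in 5/4, so 1.25 per bar.
D: each chord is 2 beats in 5/4, so 2.5 per bar.
E: each chord is 2.5 beats in 5/4, so 2 per bar.
F: each chord is 1 beat in 4/4, so 4 per bar.
Slowest is B at 1 chords/bar.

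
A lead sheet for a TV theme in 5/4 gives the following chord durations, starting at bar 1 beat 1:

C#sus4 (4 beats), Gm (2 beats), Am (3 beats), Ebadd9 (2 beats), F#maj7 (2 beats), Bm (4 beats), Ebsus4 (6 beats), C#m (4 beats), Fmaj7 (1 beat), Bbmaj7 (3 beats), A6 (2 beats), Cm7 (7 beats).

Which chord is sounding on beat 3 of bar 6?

Fmaj7

Beat 3 of bar 6 is beat (6−1)×5 + 3 = 28 overall.
Running totals: C#sus4 ends at 4, Gm ends at 6, Am ends at 9, Ebadd9 ends at 11, F#maj7 ends at 13, Bm ends at 17, Ebsus4 ends at 23, C#m ends at 27, Fmaj7 ends at 28.
Beat 28 falls within Fmaj7.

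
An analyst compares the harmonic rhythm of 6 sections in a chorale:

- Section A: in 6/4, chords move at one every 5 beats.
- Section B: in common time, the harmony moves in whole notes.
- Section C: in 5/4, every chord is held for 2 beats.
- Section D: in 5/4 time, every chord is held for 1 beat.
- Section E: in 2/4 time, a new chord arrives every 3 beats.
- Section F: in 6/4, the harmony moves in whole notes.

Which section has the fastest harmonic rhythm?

A: 6 beats/bar ÷ 5 beats/chord = 1.2 chords/bar.
B: 4 beats/bar ÷ 4 beats/chord = 1 chord/bar.
C: 5 beats/bar ÷ 2 beats/chord = 2.5 chords/bar.
D: 5 beats/bar ÷ 1 beat/chord = 5 chords/bar.
E: 2 beats/bar ÷ 3 beats/chord = 2/3 chords/bar.
F: 6 beats/bar ÷ 4 beats/chord = 1.5 chords/bar.
Fastest is D at 5 chords/bar.

Section D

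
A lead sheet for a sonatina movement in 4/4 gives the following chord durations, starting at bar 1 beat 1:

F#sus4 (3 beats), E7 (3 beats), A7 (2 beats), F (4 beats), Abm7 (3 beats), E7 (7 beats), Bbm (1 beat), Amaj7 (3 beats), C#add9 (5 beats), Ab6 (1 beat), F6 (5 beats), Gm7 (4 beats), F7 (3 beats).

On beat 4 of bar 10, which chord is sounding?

Beat 4 of bar 10 is beat (10−1)×4 + 4 = 40 overall.
Running totals: F#sus4 ends at 3, E7 ends at 6, A7 ends at 8, F ends at 12, Abm7 ends at 15, E7 ends at 22, Bbm ends at 23, Amaj7 ends at 26, C#add9 ends at 31, Ab6 ends at 32, F6 ends at 37, Gm7 ends at 41.
Beat 40 falls within Gm7.

Gm7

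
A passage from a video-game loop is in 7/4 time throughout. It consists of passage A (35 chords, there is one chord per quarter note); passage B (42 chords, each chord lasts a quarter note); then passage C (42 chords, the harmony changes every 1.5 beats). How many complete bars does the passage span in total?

20 bars

A: 35 × 1 = 35 beats = 5 bars.
B: 42 × 1 = 42 beats = 6 bars.
C: 42 × 1.5 = 63 beats = 9 bars.
Total: 5 + 6 + 9 = 20 bars.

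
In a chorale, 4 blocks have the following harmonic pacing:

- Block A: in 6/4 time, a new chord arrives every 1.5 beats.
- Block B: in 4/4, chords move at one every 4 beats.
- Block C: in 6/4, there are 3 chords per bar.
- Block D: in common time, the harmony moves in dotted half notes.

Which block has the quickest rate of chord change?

A: 6 beats/bar ÷ 1.5 beats/chord = 4 chords/bar.
B: 4 beats/bar ÷ 4 beats/chord = 1 chord/bar.
C: 6 beats/bar ÷ 2 beats/chord = 3 chords/bar.
D: 4 beats/bar ÷ 3 beats/chord = 4/3 chords/bar.
Fastest is A at 4 chords/bar.

Block A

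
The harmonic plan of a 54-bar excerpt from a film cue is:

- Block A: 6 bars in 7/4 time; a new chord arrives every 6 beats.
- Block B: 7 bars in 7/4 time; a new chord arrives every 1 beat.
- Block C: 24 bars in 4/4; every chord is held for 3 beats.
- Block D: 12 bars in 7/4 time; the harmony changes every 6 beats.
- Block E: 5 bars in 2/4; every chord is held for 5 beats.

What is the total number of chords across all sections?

A: 6·7 = 42 beats, 42/6 = 7 chords.
B: 7·7 = 49 beats, 49/1 = 49 chords.
C: 24·4 = 96 beats, 96/3 = 32 chords.
D: 12·7 = 84 beats, 84/6 = 14 chords.
E: 5·2 = 10 beats, 10/5 = 2 chords.
Total: 7 + 49 + 32 + 14 + 2 = 104.

104 chords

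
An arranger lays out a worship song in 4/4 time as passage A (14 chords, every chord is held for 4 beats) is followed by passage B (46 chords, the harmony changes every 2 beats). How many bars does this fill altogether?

37 bars

A: 14 × 4 = 56 beats = 14 bars.
B: 46 × 2 = 92 beats = 23 bars.
Total: 14 + 23 = 37 bars.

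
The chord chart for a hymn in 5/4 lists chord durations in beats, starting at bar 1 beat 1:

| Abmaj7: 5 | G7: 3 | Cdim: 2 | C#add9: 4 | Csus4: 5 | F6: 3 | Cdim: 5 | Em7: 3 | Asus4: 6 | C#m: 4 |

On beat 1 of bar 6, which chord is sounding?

Cdim

Beat 1 of bar 6 is beat (6−1)×5 + 1 = 26 overall.
Running totals: Abmaj7 ends at 5, G7 ends at 8, Cdim ends at 10, C#add9 ends at 14, Csus4 ends at 19, F6 ends at 22, Cdim ends at 27.
Beat 26 falls within Cdim.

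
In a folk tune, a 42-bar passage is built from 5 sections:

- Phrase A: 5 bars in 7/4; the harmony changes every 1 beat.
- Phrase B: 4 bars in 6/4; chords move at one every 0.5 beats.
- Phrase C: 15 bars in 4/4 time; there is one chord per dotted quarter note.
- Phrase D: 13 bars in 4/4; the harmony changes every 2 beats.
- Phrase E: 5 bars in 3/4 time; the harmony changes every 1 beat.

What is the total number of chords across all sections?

A: 5·7 = 35 beats, 35/1 = 35 chords.
B: 4·6 = 24 beats, 24/0.5 = 48 chords.
C: 15·4 = 60 beats, 60/1.5 = 40 chords.
D: 13·4 = 52 beats, 52/2 = 26 chords.
E: 5·3 = 15 beats, 15/1 = 15 chords.
Total: 35 + 48 + 40 + 26 + 15 = 164.

164 chords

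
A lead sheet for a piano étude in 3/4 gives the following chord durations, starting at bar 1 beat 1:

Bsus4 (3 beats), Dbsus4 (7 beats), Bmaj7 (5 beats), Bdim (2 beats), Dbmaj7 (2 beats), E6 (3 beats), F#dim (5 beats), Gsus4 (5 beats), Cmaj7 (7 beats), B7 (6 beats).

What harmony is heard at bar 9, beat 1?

Beat 1 of bar 9 is beat (9−1)×3 + 1 = 25 overall.
Running totals: Bsus4 ends at 3, Dbsus4 ends at 10, Bmaj7 ends at 15, Bdim ends at 17, Dbmaj7 ends at 19, E6 ends at 22, F#dim ends at 27.
Beat 25 falls within F#dim.

F#dim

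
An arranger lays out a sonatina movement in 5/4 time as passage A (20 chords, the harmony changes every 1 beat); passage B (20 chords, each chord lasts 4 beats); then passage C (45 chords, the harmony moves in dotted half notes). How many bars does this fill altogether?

47 bars

A: 20 × 1 = 20 beats = 4 bars.
B: 20 × 4 = 80 beats = 16 bars.
C: 45 × 3 = 135 beats = 27 bars.
Total: 4 + 16 + 27 = 47 bars.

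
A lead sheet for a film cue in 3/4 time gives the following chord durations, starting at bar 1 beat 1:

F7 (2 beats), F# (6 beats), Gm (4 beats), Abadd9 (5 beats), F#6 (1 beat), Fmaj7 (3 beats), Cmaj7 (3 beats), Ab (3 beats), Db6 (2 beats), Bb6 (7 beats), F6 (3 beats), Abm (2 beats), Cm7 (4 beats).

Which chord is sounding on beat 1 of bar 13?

Beat 1 of bar 13 is beat (13−1)×3 + 1 = 37 overall.
Running totals: F7 ends at 2, F# ends at 8, Gm ends at 12, Abadd9 ends at 17, F#6 ends at 18, Fmaj7 ends at 21, Cmaj7 ends at 24, Ab ends at 27, Db6 ends at 29, Bb6 ends at 36, F6 ends at 39.
Beat 37 falls within F6.

F6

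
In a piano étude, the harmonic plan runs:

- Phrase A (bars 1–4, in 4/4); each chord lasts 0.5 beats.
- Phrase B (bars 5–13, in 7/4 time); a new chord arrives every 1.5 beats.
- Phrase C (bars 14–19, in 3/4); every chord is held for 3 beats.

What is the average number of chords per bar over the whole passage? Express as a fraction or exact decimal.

80/19 chords per bar

A: 4 × 4 = 16 beats ÷ 0.5 = 32 chords.
B: 9 × 7 = 63 beats ÷ 1.5 = 42 chords.
C: 6 × 3 = 18 beats ÷ 3 = 6 chords.
Overall: 80 chords over 19 bars → 80/19 = 80/19 chords per bar.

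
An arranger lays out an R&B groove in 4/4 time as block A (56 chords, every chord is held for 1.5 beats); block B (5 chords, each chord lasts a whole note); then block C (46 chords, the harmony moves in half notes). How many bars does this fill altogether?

A: 56 × 1.5 = 84 beats = 21 bars.
B: 5 × 4 = 20 beats = 5 bars.
C: 46 × 2 = 92 beats = 23 bars.
Total: 21 + 5 + 23 = 49 bars.

49 bars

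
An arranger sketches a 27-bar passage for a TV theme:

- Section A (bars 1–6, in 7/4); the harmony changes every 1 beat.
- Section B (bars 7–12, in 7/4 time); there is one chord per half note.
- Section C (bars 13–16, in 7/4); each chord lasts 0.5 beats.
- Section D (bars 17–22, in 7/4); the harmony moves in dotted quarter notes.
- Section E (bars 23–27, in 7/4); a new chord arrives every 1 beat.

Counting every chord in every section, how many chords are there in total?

182 chords

A: 6 bars × 7 beats = 42 beats; 1 beat/chord → 42 chords.
B: 6 bars × 7 beats = 42 beats; 2 beats/chord → 21 chords.
C: 4 bars × 7 beats = 28 beats; 0.5 beats/chord → 56 chords.
D: 6 bars × 7 beats = 42 beats; 1.5 beats/chord → 28 chords.
E: 5 bars × 7 beats = 35 beats; 1 beat/chord → 35 chords.
Total: 42 + 21 + 56 + 28 + 35 = 182.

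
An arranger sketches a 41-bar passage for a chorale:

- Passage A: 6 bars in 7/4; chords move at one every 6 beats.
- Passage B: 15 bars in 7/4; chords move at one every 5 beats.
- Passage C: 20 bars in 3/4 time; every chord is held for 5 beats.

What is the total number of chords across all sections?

40 chords

A: 6 bars × 7 beats = 42 beats; 6 beats/chord → 7 chords.
B: 15 bars × 7 beats = 105 beats; 5 beats/chord → 21 chords.
C: 20 bars × 3 beats = 60 beats; 5 beats/chord → 12 chords.
Total: 7 + 21 + 12 = 40.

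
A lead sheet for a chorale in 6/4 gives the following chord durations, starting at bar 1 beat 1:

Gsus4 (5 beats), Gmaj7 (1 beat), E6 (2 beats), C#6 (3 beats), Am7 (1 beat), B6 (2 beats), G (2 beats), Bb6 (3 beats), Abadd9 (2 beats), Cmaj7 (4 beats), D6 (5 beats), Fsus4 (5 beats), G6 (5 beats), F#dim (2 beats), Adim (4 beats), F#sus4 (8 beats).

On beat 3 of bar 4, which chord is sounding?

Abadd9

Beat 3 of bar 4 is beat (4−1)×6 + 3 = 21 overall.
Running totals: Gsus4 ends at 5, Gmaj7 ends at 6, E6 ends at 8, C#6 ends at 11, Am7 ends at 12, B6 ends at 14, G ends at 16, Bb6 ends at 19, Abadd9 ends at 21.
Beat 21 falls within Abadd9.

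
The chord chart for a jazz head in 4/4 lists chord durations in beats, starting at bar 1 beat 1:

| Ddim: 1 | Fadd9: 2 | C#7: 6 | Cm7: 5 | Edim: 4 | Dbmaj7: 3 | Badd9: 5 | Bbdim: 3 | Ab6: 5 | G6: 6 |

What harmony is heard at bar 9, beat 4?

Beat 4 of bar 9 is beat (9−1)×4 + 4 = 36 overall.
Running totals: Ddim ends at 1, Fadd9 ends at 3, C#7 ends at 9, Cm7 ends at 14, Edim ends at 18, Dbmaj7 ends at 21, Badd9 ends at 26, Bbdim ends at 29, Ab6 ends at 34, G6 ends at 40.
Beat 36 falls within G6.

G6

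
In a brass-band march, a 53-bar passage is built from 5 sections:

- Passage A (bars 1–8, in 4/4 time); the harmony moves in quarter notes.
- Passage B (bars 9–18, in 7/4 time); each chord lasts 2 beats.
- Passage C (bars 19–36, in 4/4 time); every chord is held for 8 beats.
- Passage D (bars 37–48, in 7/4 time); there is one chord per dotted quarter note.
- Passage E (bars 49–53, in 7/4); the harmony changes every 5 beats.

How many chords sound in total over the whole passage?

A has 32 beats and chords last 1 each, so 32 chords.
B has 70 beats and chords last 2 each, so 35 chords.
C has 72 beats and chords last 8 each, so 9 chords.
D has 84 beats and chords last 1.5 each, so 56 chords.
E has 35 beats and chords last 5 each, so 7 chords.
Total: 32 + 35 + 9 + 56 + 7 = 139.

139 chords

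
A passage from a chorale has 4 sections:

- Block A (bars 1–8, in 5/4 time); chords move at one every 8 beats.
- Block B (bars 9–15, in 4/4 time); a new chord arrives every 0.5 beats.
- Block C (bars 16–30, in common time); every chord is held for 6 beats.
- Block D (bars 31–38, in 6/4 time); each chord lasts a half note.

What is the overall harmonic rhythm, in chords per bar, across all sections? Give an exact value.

2.5 chords per bar

A: 8 bars of 5 beats is 40 beats; at 8 beats each that's 5 chords.
B: 7 bars of 4 beats is 28 beats; at 0.5 beats each that's 56 chords.
C: 15 bars of 4 beats is 60 beats; at 6 beats each that's 10 chords.
D: 8 bars of 6 beats is 48 beats; at 2 beats each that's 24 chords.
Overall: 95 chords over 38 bars → 95/38 = 2.5 chords per bar.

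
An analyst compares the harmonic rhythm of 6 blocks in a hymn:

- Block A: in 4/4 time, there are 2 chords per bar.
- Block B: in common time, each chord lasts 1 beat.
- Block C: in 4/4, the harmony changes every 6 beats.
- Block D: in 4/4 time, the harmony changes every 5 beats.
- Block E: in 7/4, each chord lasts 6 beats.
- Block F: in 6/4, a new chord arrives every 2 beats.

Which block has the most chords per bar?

Block B

A: each chord is 2 beats in 4/4, so 2 per bar.
B: each chord is 1 beat in 4/4, so 4 per bar.
C: each chord is 6 beats in 4/4, so 2/3 per bar.
D: each chord is 5 beats in 4/4, so 0.8 per bar.
E: each chord is 6 beats in 7/4, so 7/6 per bar.
F: each chord is 2 beats in 6/4, so 3 per bar.
Fastest is B at 4 chords/bar.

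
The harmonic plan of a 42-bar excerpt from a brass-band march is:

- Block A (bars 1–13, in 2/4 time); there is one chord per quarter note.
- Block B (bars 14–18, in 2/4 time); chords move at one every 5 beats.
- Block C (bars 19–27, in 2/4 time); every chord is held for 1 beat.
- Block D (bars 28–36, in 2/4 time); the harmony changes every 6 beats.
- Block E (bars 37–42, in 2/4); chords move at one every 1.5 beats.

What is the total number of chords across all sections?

57 chords

A: 13·2 = 26 beats, 26/1 = 26 chords.
B: 5·2 = 10 beats, 10/5 = 2 chords.
C: 9·2 = 18 beats, 18/1 = 18 chords.
D: 9·2 = 18 beats, 18/6 = 3 chords.
E: 6·2 = 12 beats, 12/1.5 = 8 chords.
Total: 26 + 2 + 18 + 3 + 8 = 57.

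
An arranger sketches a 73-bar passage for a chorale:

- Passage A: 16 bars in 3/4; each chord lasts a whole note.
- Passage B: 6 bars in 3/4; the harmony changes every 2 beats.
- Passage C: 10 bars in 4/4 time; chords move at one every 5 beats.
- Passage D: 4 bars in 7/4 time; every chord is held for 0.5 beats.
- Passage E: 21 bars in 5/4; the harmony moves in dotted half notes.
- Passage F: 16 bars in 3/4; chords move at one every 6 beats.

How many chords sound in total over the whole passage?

A: 16 bars × 3 beats = 48 beats; 4 beats/chord → 12 chords.
B: 6 bars × 3 beats = 18 beats; 2 beats/chord → 9 chords.
C: 10 bars × 4 beats = 40 beats; 5 beats/chord → 8 chords.
D: 4 bars × 7 beats = 28 beats; 0.5 beats/chord → 56 chords.
E: 21 bars × 5 beats = 105 beats; 3 beats/chord → 35 chords.
F: 16 bars × 3 beats = 48 beats; 6 beats/chord → 8 chords.
Total: 12 + 9 + 8 + 56 + 35 + 8 = 128.

128 chords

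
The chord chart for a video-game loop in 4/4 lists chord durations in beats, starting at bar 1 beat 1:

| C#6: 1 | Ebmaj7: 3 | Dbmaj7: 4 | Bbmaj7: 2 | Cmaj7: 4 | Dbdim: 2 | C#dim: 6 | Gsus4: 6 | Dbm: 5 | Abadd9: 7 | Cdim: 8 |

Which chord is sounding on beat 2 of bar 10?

Abadd9

Beat 2 of bar 10 is beat (10−1)×4 + 2 = 38 overall.
Running totals: C#6 ends at 1, Ebmaj7 ends at 4, Dbmaj7 ends at 8, Bbmaj7 ends at 10, Cmaj7 ends at 14, Dbdim ends at 16, C#dim ends at 22, Gsus4 ends at 28, Dbm ends at 33, Abadd9 ends at 40.
Beat 38 falls within Abadd9.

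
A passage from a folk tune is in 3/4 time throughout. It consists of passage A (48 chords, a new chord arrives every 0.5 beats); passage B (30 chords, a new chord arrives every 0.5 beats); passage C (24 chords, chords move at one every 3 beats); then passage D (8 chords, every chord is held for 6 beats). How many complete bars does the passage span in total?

53 bars

A: 48 × 0.5 = 24 beats = 8 bars.
B: 30 × 0.5 = 15 beats = 5 bars.
C: 24 × 3 = 72 beats = 24 bars.
D: 8 × 6 = 48 beats = 16 bars.
Total: 8 + 5 + 24 + 16 = 53 bars.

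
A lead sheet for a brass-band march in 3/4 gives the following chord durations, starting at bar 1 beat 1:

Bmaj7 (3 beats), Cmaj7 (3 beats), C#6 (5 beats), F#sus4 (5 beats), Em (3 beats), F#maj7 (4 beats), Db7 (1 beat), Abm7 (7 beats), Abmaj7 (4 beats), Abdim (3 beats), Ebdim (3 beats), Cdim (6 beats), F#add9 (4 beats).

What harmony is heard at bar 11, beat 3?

Beat 3 of bar 11 is beat (11−1)×3 + 3 = 33 overall.
Running totals: Bmaj7 ends at 3, Cmaj7 ends at 6, C#6 ends at 11, F#sus4 ends at 16, Em ends at 19, F#maj7 ends at 23, Db7 ends at 24, Abm7 ends at 31, Abmaj7 ends at 35.
Beat 33 falls within Abmaj7.

Abmaj7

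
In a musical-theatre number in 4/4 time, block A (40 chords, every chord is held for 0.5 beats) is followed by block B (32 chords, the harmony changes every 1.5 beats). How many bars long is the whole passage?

17 bars

A: 40 × 0.5 = 20 beats = 5 bars.
B: 32 × 1.5 = 48 beats = 12 bars.
Total: 5 + 12 = 17 bars.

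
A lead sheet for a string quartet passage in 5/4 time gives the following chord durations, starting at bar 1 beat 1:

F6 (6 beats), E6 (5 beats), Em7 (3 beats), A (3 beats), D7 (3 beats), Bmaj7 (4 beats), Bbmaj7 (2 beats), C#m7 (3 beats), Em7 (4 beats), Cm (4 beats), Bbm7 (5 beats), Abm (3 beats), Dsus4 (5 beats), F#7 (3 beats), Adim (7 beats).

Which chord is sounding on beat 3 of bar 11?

F#7

Beat 3 of bar 11 is beat (11−1)×5 + 3 = 53 overall.
Running totals: F6 ends at 6, E6 ends at 11, Em7 ends at 14, A ends at 17, D7 ends at 20, Bmaj7 ends at 24, Bbmaj7 ends at 26, C#m7 ends at 29, Em7 ends at 33, Cm ends at 37, Bbm7 ends at 42, Abm ends at 45, Dsus4 ends at 50, F#7 ends at 53.
Beat 53 falls within F#7.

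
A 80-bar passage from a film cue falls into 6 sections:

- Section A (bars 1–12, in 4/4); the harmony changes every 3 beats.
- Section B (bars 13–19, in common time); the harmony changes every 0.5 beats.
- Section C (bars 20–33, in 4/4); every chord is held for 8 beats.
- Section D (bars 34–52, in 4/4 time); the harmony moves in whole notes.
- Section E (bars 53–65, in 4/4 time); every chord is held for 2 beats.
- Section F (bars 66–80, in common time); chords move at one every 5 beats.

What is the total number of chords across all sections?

A: 12·4 = 48 beats, 48/3 = 16 chords.
B: 7·4 = 28 beats, 28/0.5 = 56 chords.
C: 14·4 = 56 beats, 56/8 = 7 chords.
D: 19·4 = 76 beats, 76/4 = 19 chords.
E: 13·4 = 52 beats, 52/2 = 26 chords.
F: 15·4 = 60 beats, 60/5 = 12 chords.
Total: 16 + 56 + 7 + 19 + 26 + 12 = 136.

136 chords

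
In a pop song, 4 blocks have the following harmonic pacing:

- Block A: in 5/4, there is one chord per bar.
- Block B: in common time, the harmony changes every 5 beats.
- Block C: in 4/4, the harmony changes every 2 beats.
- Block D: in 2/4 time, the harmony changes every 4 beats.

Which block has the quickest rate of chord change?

A: each chord is 5 beats in 5/4, so 1 per bar.
B: each chord is 5 beats in 4/4, so 0.8 per bar.
C: each chord is 2 beats in 4/4, so 2 per bar.
D: each chord is 4 beats in 2/4, so 0.5 per bar.
Fastest is C at 2 chords/bar.

Block C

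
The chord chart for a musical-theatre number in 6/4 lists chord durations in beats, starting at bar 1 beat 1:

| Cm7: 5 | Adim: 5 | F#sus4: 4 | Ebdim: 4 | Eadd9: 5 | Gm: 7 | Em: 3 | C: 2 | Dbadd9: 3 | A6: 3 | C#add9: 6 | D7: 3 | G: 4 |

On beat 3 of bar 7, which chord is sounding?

A6

Beat 3 of bar 7 is beat (7−1)×6 + 3 = 39 overall.
Running totals: Cm7 ends at 5, Adim ends at 10, F#sus4 ends at 14, Ebdim ends at 18, Eadd9 ends at 23, Gm ends at 30, Em ends at 33, C ends at 35, Dbadd9 ends at 38, A6 ends at 41.
Beat 39 falls within A6.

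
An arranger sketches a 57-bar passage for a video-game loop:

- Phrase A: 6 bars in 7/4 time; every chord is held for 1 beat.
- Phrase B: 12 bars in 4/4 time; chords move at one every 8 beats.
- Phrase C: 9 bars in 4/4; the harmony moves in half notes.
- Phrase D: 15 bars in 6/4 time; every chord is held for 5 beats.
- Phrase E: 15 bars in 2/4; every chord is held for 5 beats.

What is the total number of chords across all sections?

A has 42 beats and chords last 1 each, so 42 chords.
B has 48 beats and chords last 8 each, so 6 chords.
C has 36 beats and chords last 2 each, so 18 chords.
D has 90 beats and chords last 5 each, so 18 chords.
E has 30 beats and chords last 5 each, so 6 chords.
Total: 42 + 6 + 18 + 18 + 6 = 90.

90 chords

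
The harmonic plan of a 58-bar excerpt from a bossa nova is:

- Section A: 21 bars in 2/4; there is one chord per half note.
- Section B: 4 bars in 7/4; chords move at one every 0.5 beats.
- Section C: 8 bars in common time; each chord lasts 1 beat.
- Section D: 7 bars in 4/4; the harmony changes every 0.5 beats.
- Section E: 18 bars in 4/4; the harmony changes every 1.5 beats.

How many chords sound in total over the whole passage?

A: 21·2 = 42 beats, 42/2 = 21 chords.
B: 4·7 = 28 beats, 28/0.5 = 56 chords.
C: 8·4 = 32 beats, 32/1 = 32 chords.
D: 7·4 = 28 beats, 28/0.5 = 56 chords.
E: 18·4 = 72 beats, 72/1.5 = 48 chords.
Total: 21 + 56 + 32 + 56 + 48 = 213.

213 chords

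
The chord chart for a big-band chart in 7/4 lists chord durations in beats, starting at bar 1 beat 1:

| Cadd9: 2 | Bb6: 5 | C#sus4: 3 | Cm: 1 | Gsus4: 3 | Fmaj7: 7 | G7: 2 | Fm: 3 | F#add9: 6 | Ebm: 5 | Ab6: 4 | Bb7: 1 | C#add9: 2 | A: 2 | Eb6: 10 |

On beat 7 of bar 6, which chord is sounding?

Bb7

Beat 7 of bar 6 is beat (6−1)×7 + 7 = 42 overall.
Running totals: Cadd9 ends at 2, Bb6 ends at 7, C#sus4 ends at 10, Cm ends at 11, Gsus4 ends at 14, Fmaj7 ends at 21, G7 ends at 23, Fm ends at 26, F#add9 ends at 32, Ebm ends at 37, Ab6 ends at 41, Bb7 ends at 42.
Beat 42 falls within Bb7.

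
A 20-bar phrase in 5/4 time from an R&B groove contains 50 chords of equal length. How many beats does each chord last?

20 bars × 5 beats/bar = 100 beats total.
100 beats ÷ 50 chords = 2 beats per chord.
(That is a half note.)

2 beats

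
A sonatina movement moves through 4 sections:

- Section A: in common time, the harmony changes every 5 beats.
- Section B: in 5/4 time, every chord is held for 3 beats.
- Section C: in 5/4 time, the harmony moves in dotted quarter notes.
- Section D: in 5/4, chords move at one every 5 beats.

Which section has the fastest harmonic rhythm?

A: each chord is 5 beats in 4/4, so 0.8 per bar.
B: each chord is 3 beats in 5/4, so 5/3 per bar.
C: each chord is 1.5 beats in 5/4, so 10/3 per bar.
D: each chord is 5 beats in 5/4, so 1 per bar.
Fastest is C at 10/3 chords/bar.

Section C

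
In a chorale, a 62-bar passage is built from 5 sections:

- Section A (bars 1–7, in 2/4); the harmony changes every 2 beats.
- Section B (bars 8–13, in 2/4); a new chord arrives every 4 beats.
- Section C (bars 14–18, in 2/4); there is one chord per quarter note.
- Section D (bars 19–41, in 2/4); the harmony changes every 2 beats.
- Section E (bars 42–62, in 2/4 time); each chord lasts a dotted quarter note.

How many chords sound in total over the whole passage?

A: 7·2 = 14 beats, 14/2 = 7 chords.
B: 6·2 = 12 beats, 12/4 = 3 chords.
C: 5·2 = 10 beats, 10/1 = 10 chords.
D: 23·2 = 46 beats, 46/2 = 23 chords.
E: 21·2 = 42 beats, 42/1.5 = 28 chords.
Total: 7 + 3 + 10 + 23 + 28 = 71.

71 chords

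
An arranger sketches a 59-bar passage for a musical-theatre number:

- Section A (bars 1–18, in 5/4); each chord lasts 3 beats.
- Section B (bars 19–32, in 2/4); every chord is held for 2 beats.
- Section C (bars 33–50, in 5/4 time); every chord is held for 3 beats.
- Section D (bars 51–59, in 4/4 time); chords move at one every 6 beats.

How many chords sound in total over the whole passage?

80 chords

A has 90 beats and chords last 3 each, so 30 chords.
B has 28 beats and chords last 2 each, so 14 chords.
C has 90 beats and chords last 3 each, so 30 chords.
D has 36 beats and chords last 6 each, so 6 chords.
Total: 30 + 14 + 30 + 6 = 80.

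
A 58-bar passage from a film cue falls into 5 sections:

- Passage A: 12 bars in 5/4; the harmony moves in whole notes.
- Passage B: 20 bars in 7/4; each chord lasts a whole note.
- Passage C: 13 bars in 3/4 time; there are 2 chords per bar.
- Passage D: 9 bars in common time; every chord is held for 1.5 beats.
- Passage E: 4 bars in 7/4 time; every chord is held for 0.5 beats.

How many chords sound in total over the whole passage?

156 chords

A has 60 beats and chords last 4 each, so 15 chords.
B has 140 beats and chords last 4 each, so 35 chords.
C has 39 beats and chords last 1.5 each, so 26 chords.
D has 36 beats and chords last 1.5 each, so 24 chords.
E has 28 beats and chords last 0.5 each, so 56 chords.
Total: 15 + 35 + 26 + 24 + 56 = 156.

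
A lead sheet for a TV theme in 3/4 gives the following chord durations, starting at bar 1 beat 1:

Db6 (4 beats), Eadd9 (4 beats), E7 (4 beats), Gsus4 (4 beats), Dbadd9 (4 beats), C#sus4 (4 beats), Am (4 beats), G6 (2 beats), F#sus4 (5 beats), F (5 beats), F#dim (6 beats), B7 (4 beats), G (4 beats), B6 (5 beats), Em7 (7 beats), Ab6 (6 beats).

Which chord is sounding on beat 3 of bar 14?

Beat 3 of bar 14 is beat (14−1)×3 + 3 = 42 overall.
Running totals: Db6 ends at 4, Eadd9 ends at 8, E7 ends at 12, Gsus4 ends at 16, Dbadd9 ends at 20, C#sus4 ends at 24, Am ends at 28, G6 ends at 30, F#sus4 ends at 35, F ends at 40, F#dim ends at 46.
Beat 42 falls within F#dim.

F#dim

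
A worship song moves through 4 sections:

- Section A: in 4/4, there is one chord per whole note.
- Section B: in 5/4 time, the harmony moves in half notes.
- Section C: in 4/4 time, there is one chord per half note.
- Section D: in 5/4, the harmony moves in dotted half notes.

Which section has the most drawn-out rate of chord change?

Section A

A: each chord is 4 beats in 4/4, so 1 per bar.
B: each chord is 2 beats in 5/4, so 2.5 per bar.
C: each chord is 2 beats in 4/4, so 2 per bar.
D: each chord is 3 beats in 5/4, so 5/3 per bar.
Slowest is A at 1 chords/bar.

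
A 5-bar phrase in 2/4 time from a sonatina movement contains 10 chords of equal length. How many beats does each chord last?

1 beat

5 bars × 2 beats/bar = 10 beats total.
10 beats ÷ 10 chords = 1 beats per chord.
(That is a quarter note.)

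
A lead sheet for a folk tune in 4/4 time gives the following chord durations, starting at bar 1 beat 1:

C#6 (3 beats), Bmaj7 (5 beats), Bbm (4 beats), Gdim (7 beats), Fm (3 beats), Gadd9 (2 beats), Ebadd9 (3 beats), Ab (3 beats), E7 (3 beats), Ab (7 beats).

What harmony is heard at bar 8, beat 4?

Beat 4 of bar 8 is beat (8−1)×4 + 4 = 32 overall.
Running totals: C#6 ends at 3, Bmaj7 ends at 8, Bbm ends at 12, Gdim ends at 19, Fm ends at 22, Gadd9 ends at 24, Ebadd9 ends at 27, Ab ends at 30, E7 ends at 33.
Beat 32 falls within E7.

E7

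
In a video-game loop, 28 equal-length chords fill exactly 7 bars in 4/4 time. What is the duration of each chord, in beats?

7 bars × 4 beats/bar = 28 beats total.
28 beats ÷ 28 chords = 1 beats per chord.
(That is a quarter note.)

1 beat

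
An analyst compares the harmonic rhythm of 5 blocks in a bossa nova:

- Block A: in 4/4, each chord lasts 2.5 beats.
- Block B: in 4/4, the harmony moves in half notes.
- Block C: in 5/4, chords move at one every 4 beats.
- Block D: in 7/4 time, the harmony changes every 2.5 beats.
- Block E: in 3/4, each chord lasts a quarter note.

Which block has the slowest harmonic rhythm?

Block C

A: each chord is 2.5 beats in 4/4, so 1.6 per bar.
B: each chord is 2 beats in 4/4, so 2 per bar.
C: each chord is 4 beats in 5/4, so 1.25 per bar.
D: each chord is 2.5 beats in 7/4, so 2.8 per bar.
E: each chord is 1 beat in 3/4, so 3 per bar.
Slowest is C at 1.25 chords/bar.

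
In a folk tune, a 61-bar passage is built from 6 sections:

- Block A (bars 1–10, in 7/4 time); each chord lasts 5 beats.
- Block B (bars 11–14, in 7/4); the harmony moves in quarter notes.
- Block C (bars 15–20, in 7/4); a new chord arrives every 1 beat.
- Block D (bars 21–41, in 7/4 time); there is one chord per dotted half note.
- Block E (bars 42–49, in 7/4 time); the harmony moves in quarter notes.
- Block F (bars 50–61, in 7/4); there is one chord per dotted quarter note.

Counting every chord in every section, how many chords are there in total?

A: 10 bars × 7 beats = 70 beats; 5 beats/chord → 14 chords.
B: 4 bars × 7 beats = 28 beats; 1 beat/chord → 28 chords.
C: 6 bars × 7 beats = 42 beats; 1 beat/chord → 42 chords.
D: 21 bars × 7 beats = 147 beats; 3 beats/chord → 49 chords.
E: 8 bars × 7 beats = 56 beats; 1 beat/chord → 56 chords.
F: 12 bars × 7 beats = 84 beats; 1.5 beats/chord → 56 chords.
Total: 14 + 28 + 42 + 49 + 56 + 56 = 245.

245 chords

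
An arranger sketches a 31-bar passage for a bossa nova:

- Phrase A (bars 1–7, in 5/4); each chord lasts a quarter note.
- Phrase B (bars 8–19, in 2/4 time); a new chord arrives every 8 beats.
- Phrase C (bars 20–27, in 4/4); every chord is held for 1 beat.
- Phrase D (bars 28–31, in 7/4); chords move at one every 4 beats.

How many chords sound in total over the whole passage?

77 chords

A: 7 bars × 5 beats = 35 beats; 1 beat/chord → 35 chords.
B: 12 bars × 2 beats = 24 beats; 8 beats/chord → 3 chords.
C: 8 bars × 4 beats = 32 beats; 1 beat/chord → 32 chords.
D: 4 bars × 7 beats = 28 beats; 4 beats/chord → 7 chords.
Total: 35 + 3 + 32 + 7 = 77.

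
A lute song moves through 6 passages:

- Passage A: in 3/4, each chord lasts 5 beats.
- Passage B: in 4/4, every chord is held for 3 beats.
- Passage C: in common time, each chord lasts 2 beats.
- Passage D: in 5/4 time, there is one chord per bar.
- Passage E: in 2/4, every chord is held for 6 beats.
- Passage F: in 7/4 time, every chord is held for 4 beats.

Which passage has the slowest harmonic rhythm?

Passage E

A: each chord is 5 beats in 3/4, so 0.6 per bar.
B: each chord is 3 beats in 4/4, so 4/3 per bar.
C: each chord is 2 beats in 4/4, so 2 per bar.
D: each chord is 5 beats in 5/4, so 1 per bar.
E: each chord is 6 beats in 2/4, so 1/3 per bar.
F: each chord is 4 beats in 7/4, so 1.75 per bar.
Slowest is E at 1/3 chords/bar.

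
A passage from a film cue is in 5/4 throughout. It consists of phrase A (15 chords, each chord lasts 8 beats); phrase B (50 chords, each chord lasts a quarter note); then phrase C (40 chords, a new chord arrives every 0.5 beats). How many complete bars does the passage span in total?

A: 15 × 8 = 120 beats = 24 bars.
B: 50 × 1 = 50 beats = 10 bars.
C: 40 × 0.5 = 20 beats = 4 bars.
Total: 24 + 10 + 4 = 38 bars.

38 bars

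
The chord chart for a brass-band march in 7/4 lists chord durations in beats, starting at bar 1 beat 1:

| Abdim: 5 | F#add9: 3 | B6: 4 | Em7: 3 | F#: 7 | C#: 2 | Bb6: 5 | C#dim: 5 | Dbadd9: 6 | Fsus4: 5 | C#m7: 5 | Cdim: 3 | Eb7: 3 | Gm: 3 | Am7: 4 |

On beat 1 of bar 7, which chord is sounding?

Fsus4

Beat 1 of bar 7 is beat (7−1)×7 + 1 = 43 overall.
Running totals: Abdim ends at 5, F#add9 ends at 8, B6 ends at 12, Em7 ends at 15, F# ends at 22, C# ends at 24, Bb6 ends at 29, C#dim ends at 34, Dbadd9 ends at 40, Fsus4 ends at 45.
Beat 43 falls within Fsus4.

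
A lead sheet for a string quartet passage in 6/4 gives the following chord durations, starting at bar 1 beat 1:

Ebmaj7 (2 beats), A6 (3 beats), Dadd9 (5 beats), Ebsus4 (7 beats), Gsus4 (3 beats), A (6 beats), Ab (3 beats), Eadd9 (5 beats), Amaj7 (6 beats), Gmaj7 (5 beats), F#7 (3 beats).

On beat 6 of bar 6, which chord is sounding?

Amaj7

Beat 6 of bar 6 is beat (6−1)×6 + 6 = 36 overall.
Running totals: Ebmaj7 ends at 2, A6 ends at 5, Dadd9 ends at 10, Ebsus4 ends at 17, Gsus4 ends at 20, A ends at 26, Ab ends at 29, Eadd9 ends at 34, Amaj7 ends at 40.
Beat 36 falls within Amaj7.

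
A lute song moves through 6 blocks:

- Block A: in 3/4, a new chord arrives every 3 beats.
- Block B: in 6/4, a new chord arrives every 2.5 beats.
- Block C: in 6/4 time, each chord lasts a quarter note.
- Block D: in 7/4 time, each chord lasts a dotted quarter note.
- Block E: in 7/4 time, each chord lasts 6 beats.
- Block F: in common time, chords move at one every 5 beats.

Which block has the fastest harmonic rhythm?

A: 3/3 = 1 chord/bar.
B: 6/2.5 = 2.4 chords/bar.
C: 6/1 = 6 chords/bar.
D: 7/1.5 = 14/3 chords/bar.
E: 7/6 = 7/6 chords/bar.
F: 4/5 = 0.8 chords/bar.
Fastest is C at 6 chords/bar.

Block C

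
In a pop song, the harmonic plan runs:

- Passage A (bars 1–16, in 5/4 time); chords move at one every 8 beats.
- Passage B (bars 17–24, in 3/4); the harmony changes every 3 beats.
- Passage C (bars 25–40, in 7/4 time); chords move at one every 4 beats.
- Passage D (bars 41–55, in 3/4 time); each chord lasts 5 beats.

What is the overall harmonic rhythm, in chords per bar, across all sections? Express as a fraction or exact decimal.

1 chords per bar

A: 16 × 5 = 80 beats ÷ 8 = 10 chords.
B: 8 × 3 = 24 beats ÷ 3 = 8 chords.
C: 16 × 7 = 112 beats ÷ 4 = 28 chords.
D: 15 × 3 = 45 beats ÷ 5 = 9 chords.
Overall: 55 chords over 55 bars → 55/55 = 1 chords per bar.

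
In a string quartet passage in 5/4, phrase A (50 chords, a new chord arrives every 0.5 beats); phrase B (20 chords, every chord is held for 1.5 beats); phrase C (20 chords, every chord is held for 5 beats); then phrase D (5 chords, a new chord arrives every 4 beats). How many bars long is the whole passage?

35 bars

A: 50 × 0.5 = 25 beats = 5 bars.
B: 20 × 1.5 = 30 beats = 6 bars.
C: 20 × 5 = 100 beats = 20 bars.
D: 5 × 4 = 20 beats = 4 bars.
Total: 5 + 6 + 20 + 4 = 35 bars.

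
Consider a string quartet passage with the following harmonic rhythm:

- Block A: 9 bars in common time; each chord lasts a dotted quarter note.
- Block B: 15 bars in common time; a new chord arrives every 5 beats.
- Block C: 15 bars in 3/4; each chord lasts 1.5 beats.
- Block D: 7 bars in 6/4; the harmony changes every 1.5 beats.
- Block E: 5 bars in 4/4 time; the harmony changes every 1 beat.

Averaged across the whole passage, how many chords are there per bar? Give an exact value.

38/17 chords per bar

A: 9 bars of 4 beats is 36 beats; at 1.5 beats each that's 24 chords.
B: 15 bars of 4 beats is 60 beats; at 5 beats each that's 12 chords.
C: 15 bars of 3 beats is 45 beats; at 1.5 beats each that's 30 chords.
D: 7 bars of 6 beats is 42 beats; at 1.5 beats each that's 28 chords.
E: 5 bars of 4 beats is 20 beats; at 1 beat each that's 20 chords.
Overall: 114 chords over 51 bars → 114/51 = 38/17 chords per bar.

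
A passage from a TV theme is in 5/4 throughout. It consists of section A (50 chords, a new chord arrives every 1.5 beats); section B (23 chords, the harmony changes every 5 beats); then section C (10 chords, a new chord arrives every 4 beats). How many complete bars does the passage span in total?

46 bars

A: 50 × 1.5 = 75 beats = 15 bars.
B: 23 × 5 = 115 beats = 23 bars.
C: 10 × 4 = 40 beats = 8 bars.
Total: 15 + 23 + 8 = 46 bars.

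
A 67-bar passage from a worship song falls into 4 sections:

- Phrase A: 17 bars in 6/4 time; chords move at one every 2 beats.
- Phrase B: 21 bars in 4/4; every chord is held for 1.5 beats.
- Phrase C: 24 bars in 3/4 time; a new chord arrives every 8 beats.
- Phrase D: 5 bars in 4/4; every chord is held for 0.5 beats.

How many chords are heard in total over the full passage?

156 chords

A: 17 bars × 6 beats = 102 beats; 2 beats/chord → 51 chords.
B: 21 bars × 4 beats = 84 beats; 1.5 beats/chord → 56 chords.
C: 24 bars × 3 beats = 72 beats; 8 beats/chord → 9 chords.
D: 5 bars × 4 beats = 20 beats; 0.5 beats/chord → 40 chords.
Total: 51 + 56 + 9 + 40 = 156.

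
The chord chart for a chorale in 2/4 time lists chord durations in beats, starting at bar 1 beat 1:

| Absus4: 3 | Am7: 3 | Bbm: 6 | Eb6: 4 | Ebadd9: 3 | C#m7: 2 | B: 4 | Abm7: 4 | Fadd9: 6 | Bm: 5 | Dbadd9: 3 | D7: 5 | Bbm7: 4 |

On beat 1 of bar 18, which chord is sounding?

Beat 1 of bar 18 is beat (18−1)×2 + 1 = 35 overall.
Running totals: Absus4 ends at 3, Am7 ends at 6, Bbm ends at 12, Eb6 ends at 16, Ebadd9 ends at 19, C#m7 ends at 21, B ends at 25, Abm7 ends at 29, Fadd9 ends at 35.
Beat 35 falls within Fadd9.

Fadd9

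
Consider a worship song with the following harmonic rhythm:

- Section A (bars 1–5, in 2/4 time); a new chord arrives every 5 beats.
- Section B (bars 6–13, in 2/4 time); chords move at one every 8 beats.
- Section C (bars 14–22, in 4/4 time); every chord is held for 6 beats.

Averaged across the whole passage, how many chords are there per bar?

A: 5 bars of 2 beats is 10 beats; at 5 beats each that's 2 chords.
B: 8 bars of 2 beats is 16 beats; at 8 beats each that's 2 chords.
C: 9 bars of 4 beats is 36 beats; at 6 beats each that's 6 chords.
Overall: 10 chords over 22 bars → 10/22 = 5/11 chords per bar.

5/11 chords per bar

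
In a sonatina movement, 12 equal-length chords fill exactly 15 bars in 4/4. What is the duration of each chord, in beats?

15 bars × 4 beats/bar = 60 beats total.
60 beats ÷ 12 chords = 5 beats per chord.

5 beats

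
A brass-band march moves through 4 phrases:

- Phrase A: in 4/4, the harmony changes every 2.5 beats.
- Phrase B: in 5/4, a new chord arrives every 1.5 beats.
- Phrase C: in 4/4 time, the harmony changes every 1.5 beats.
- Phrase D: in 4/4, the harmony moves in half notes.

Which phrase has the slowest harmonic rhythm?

A: 4/2.5 = 1.6 chords/bar.
B: 5/1.5 = 10/3 chords/bar.
C: 4/1.5 = 8/3 chords/bar.
D: 4/2 = 2 chords/bar.
Slowest is A at 1.6 chords/bar.

Phrase A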